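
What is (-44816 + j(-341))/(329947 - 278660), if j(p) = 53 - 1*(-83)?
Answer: -44680/51287 ≈ -0.87118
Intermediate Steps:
j(p) = 136 (j(p) = 53 + 83 = 136)
(-44816 + j(-341))/(329947 - 278660) = (-44816 + 136)/(329947 - 278660) = -44680/51287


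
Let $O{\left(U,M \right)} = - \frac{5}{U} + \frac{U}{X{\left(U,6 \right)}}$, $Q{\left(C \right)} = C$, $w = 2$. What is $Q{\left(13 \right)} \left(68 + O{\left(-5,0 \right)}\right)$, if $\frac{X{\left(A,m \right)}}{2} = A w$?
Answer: $\frac{3601}{4} \approx 900.25$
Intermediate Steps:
$X{\left(A,m \right)} = 4 A$ ($X{\left(A,m \right)} = 2 A 2 = 2 \cdot 2 A = 4 A$)
$O{\left(U,M \right)} = \frac{1}{4} - \frac{5}{U}$ ($O{\left(U,M \right)} = - \frac{5}{U} + \frac{U}{4 U} = - \frac{5}{U} + U \frac{1}{4 U} = - \frac{5}{U} + \frac{1}{4} = \frac{1}{4} - \frac{5}{U}$)
$Q{\left(13 \right)} \left(68 + O{\left(-5,0 \right)}\right) = 13 \left(68 + \frac{-20 - 5}{4 \left(-5\right)}\right) = 13 \left(68 + \frac{1}{4} \left(- \frac{1}{5}\right) \left(-25\right)\right) = 13 \left(68 + \frac{5}{4}\right) = 13 \cdot \frac{277}{4} = \frac{3601}{4}$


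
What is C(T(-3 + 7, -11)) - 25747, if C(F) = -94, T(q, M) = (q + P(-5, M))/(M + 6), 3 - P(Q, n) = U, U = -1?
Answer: -25841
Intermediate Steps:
P(Q, n) = 4 (P(Q, n) = 3 - 1*(-1) = 3 + 1 = 4)
T(q, M) = (4 + q)/(6 + M) (T(q, M) = (q + 4)/(M + 6) = (4 + q)/(6 + M))
C(T(-3 + 7, -11)) - 25747 = -94 - 25747 = -25841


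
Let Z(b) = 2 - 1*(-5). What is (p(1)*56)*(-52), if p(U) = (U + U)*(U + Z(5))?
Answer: -46592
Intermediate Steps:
Z(b) = 7 (Z(b) = 2 + 5 = 7)
p(U) = 2*U*(7 + U) (p(U) = (U + U)*(U + 7) = (2*U)*(7 + U) = 2*U*(7 + U))
(p(1)*56)*(-52) = ((2*1*(7 + 1))*56)*(-52) = ((2*1*8)*56)*(-52) = (16*56)*(-52) = 896*(-52) = -46592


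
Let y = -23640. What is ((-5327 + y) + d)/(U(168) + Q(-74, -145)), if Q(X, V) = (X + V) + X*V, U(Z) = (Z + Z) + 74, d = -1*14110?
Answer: -43077/10921 ≈ -3.9444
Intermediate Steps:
d = -14110
U(Z) = 74 + 2*Z (U(Z) = 2*Z + 74 = 74 + 2*Z)
Q(X, V) = V + X + V*X (Q(X, V) = (V + X) + V*X = V + X + V*X)
((-5327 + y) + d)/(U(168) + Q(-74, -145)) = ((-5327 - 23640) - 14110)/((74 + 2*168) + (-145 - 74 - 145*(-74))) = (-28967 - 14110)/((74 + 336) + (-145 - 74 + 10730)) = -43077/(410 + 10511) = -43077/10921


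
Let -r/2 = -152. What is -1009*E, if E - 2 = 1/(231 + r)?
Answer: -1080639/535 ≈ -2019.9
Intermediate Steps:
r = 304 (r = -2*(-152) = 304)
E = 1071/535 (E = 2 + 1/(231 + 304) = 2 + 1/535 = 1071/535 ≈ 2.0019)
-1009*E = -1009*1071/535 = -1080639/535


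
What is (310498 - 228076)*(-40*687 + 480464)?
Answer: 37335847248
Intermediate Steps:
(310498 - 228076)*(-40*687 + 480464) = 82422*(-27480 + 480464) = 82422*452984 = 37335847248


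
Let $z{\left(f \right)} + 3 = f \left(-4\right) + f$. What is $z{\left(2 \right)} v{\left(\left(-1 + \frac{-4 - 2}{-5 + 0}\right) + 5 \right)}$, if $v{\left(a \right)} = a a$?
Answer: $- \frac{6084}{25} \approx -243.36$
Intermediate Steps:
$v{\left(a \right)} = a^{2}$
$z{\left(f \right)} = -3 - 3 f$ ($z{\left(f \right)} = -3 + \left(f \left(-4\right) + f\right) = -3 + \left(- 4 f + f\right) = -3 - 3 f$)
$z{\left(2 \right)} v{\left(\left(-1 + \frac{-4 - 2}{-5 + 0}\right) + 5 \right)} = \left(-3 - 6\right) \left(\left(-1 + \frac{-4 - 2}{-5 + 0}\right) + 5\right)^{2} = \left(-3 - 6\right) \left(\left(-1 - \frac{6}{-5}\right) + 5\right)^{2} = - 9 \left(\left(-1 - - \frac{6}{5}\right) + 5\right)^{2} = - 9 \left(\left(-1 + \frac{6}{5}\right) + 5\right)^{2} = - 9 \left(\frac{1}{5} + 5\right)^{2} = - 9 \left(\frac{26}{5}\right)^{2} = \left(-9\right) \frac{676}{25} = - \frac{6084}{25}$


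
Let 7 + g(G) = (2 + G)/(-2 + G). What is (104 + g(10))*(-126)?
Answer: -12411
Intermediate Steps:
g(G) = -7 + (2 + G)/(-2 + G)
(104 + g(10))*(-126) = (104 + 2*(8 - 3*10)/(-2 + 10))*(-126) = (104 + 2*(8 - 30)/8)*(-126) = (104 + 2*(⅛)*(-22))*(-126) = (104 - 11/2)*(-126) = (197/2)*(-126) = -12411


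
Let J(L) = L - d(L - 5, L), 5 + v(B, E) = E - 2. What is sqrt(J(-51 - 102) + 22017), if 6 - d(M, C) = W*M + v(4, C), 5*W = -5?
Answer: 4*sqrt(1366) ≈ 147.84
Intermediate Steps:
v(B, E) = -7 + E (v(B, E) = -5 + (E - 2) = -5 + (-2 + E) = -7 + E)
W = -1 (W = (1/5)*(-5) = -1)
d(M, C) = 13 + M - C (d(M, C) = 6 - (-M + (-7 + C)) = 6 - (-7 + C - M) = 6 + (7 + M - C) = 13 + M - C)
J(L) = -8 + L (J(L) = L - (13 + (L - 5) - L) = L - (13 + (-5 + L) - L) = L - 1*8 = L - 8 = -8 + L)
sqrt(J(-51 - 102) + 22017) = sqrt((-8 + (-51 - 102)) + 22017) = sqrt((-8 - 153) + 22017) = sqrt(-161 + 22017) = sqrt(21856) = 4*sqrt(1366)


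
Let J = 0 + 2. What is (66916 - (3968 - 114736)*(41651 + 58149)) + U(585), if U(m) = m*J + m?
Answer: 11054715071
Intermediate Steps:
J = 2
U(m) = 3*m (U(m) = m*2 + m = 2*m + m = 3*m)
(66916 - (3968 - 114736)*(41651 + 58149)) + U(585) = (66916 - (3968 - 114736)*(41651 + 58149)) + 3*585 = (66916 - (-110768)*99800) + 1755 = (66916 - 1*(-11054646400)) + 1755 = (66916 + 11054646400) + 1755 = 11054713316 + 1755 = 11054715071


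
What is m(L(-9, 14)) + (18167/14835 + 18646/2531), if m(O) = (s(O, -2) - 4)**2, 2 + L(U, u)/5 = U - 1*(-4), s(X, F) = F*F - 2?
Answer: 472783627/37547385 ≈ 12.592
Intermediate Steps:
s(X, F) = -2 + F**2 (s(X, F) = F**2 - 2 = -2 + F**2)
L(U, u) = 10 + 5*U (L(U, u) = -10 + 5*(U - 1*(-4)) = -10 + 5*(U + 4) = -10 + 5*(4 + U) = -10 + (20 + 5*U) = 10 + 5*U)
m(O) = 4 (m(O) = ((-2 + (-2)**2) - 4)**2 = ((-2 + 4) - 4)**2 = (2 - 4)**2 = (-2)**2 = 4)
m(L(-9, 14)) + (18167/14835 + 18646/2531) = 4 + (18167/14835 + 18646/2531) = 4 + 322594087/37547385 = 472783627/37547385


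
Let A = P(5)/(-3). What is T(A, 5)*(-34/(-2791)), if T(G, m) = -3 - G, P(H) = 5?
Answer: -136/8373 ≈ -0.016243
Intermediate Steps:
A = -5/3 (A = 5/(-3) = 5*(-⅓) = -5/3 ≈ -1.6667)
T(A, 5)*(-34/(-2791)) = (-3 - 1*(-5/3))*(-34/(-2791)) = (-3 + 5/3)*(-34*(-1/2791)) = -4/3*34/2791 = -136/8373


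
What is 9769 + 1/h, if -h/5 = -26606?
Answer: 1299570071/133030 ≈ 9769.0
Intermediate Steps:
h = 133030 (h = -5*(-26606) = 133030)
9769 + 1/h = 9769 + 1/133030 = 1299570071/133030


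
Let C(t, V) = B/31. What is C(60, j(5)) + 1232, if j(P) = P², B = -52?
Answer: 38140/31 ≈ 1230.3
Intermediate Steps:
C(t, V) = -52/31
C(60, j(5)) + 1232 = -52/31 + 1232 = 38140/31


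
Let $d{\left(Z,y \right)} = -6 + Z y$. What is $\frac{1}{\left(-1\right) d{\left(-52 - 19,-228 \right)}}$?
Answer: $- \frac{1}{16182} \approx -6.1797 \cdot 10^{-5}$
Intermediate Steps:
$\frac{1}{\left(-1\right) d{\left(-52 - 19,-228 \right)}} = \frac{1}{\left(-1\right) \left(-6 + \left(-52 - 19\right) \left(-228\right)\right)} = \frac{1}{\left(-1\right) \left(-6 - -16188\right)} = \frac{1}{\left(-1\right) \left(-6 + 16188\right)} = \frac{1}{\left(-1\right) 16182} = \frac{1}{-16182} = - \frac{1}{16182}$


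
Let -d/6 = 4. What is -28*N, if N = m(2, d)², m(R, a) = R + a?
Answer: -13552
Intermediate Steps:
d = -24 (d = -6*4 = -24)
N = 484 (N = (2 - 24)² = (-22)² = 484)
-28*N = -28*484 = -13552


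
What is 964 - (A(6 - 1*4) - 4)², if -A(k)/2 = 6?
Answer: 708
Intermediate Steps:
A(k) = -12 (A(k) = -2*6 = -12)
964 - (A(6 - 1*4) - 4)² = 964 - (-12 - 4)² = 964 - 1*(-16)² = 964 - 1*256 = 964 - 256 = 708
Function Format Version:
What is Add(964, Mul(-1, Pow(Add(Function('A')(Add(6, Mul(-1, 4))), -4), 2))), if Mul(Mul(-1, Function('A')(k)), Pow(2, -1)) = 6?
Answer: 708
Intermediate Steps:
Function('A')(k) = -12 (Function('A')(k) = Mul(-2, 6) = -12)
Add(964, Mul(-1, Pow(Add(Function('A')(Add(6, Mul(-1, 4))), -4), 2))) = Add(964, Mul(-1, Pow(Add(-12, -4), 2))) = Add(964, Mul(-1, Pow(-16, 2))) = Add(964, Mul(-1, 256)) = Add(964, -256) = 708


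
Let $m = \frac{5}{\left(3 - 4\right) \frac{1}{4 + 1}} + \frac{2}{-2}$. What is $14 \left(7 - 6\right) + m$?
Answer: $-12$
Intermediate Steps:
$m = -26$ ($m = \frac{5}{\left(-1\right) \frac{1}{5}} + 2 \left(- \frac{1}{2}\right) = \frac{5}{\left(-1\right) \frac{1}{5}} - 1 = \frac{5}{- \frac{1}{5}} - 1 = 5 \left(-5\right) - 1 = -25 - 1 = -26$)
$14 \left(7 - 6\right) + m = 14 \left(7 - 6\right) - 26 = 14 \cdot 1 - 26 = 14 - 26 = -12$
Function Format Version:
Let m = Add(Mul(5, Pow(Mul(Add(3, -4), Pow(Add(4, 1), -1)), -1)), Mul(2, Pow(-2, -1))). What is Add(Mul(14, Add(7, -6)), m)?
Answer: -12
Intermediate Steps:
m = -26 (m = Add(Mul(5, Pow(Mul(-1, Pow(5, -1)), -1)), Mul(2, Rational(-1, 2))) = Add(Mul(5, Pow(Mul(-1, Rational(1, 5)), -1)), -1) = Add(Mul(5, Pow(Rational(-1, 5), -1)), -1) = Add(Mul(5, -5), -1) = Add(-25, -1) = -26)
Add(Mul(14, Add(7, -6)), m) = Add(Mul(14, Add(7, -6)), -26) = Add(Mul(14, 1), -26) = Add(14, -26) = -12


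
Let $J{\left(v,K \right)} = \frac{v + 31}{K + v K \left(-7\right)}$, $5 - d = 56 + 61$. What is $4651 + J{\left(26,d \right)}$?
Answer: $\frac{94285129}{20272} \approx 4651.0$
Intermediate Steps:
$d = -112$ ($d = 5 - \left(56 + 61\right) = 5 - 117 = -112$)
$J{\left(v,K \right)} = \frac{31 + v}{K - 7 K v}$ ($J{\left(v,K \right)} = \frac{31 + v}{K + K v \left(-7\right)} = \frac{31 + v}{K - 7 K v}$)
$4651 + J{\left(26,d \right)} = 4651 + \frac{-31 - 26}{\left(-112\right) \left(-1 + 7 \cdot 26\right)} = 4651 - \frac{-31 - 26}{112 \left(-1 + 182\right)} = 4651 - \frac{1}{112} \cdot \frac{1}{181} \left(-57\right) = 4651 - \frac{1}{20272} \left(-57\right) = 4651 + \frac{57}{20272} = \frac{94285129}{20272}$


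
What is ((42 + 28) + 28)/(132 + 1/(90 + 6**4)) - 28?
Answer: -4986856/182953 ≈ -27.258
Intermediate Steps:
((42 + 28) + 28)/(132 + 1/(90 + 6**4)) - 28 = (70 + 28)/(132 + 1/(90 + 1296)) - 28 = 98/(132 + 1/1386) - 28 = 98/(182953/1386) - 28 = 98*(1386/182953) - 28 = 135828/182953 - 28 = -4986856/182953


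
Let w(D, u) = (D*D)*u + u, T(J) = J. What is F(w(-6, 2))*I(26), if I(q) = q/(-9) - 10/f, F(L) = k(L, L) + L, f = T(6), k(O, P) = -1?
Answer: -2993/9 ≈ -332.56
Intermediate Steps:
f = 6
w(D, u) = u + u*D**2 (w(D, u) = D**2*u + u = u*D**2 + u = u + u*D**2)
F(L) = -1 + L
I(q) = -5/3 - q/9 (I(q) = q/(-9) - 10/6 = q*(-1/9) - 10*1/6 = -q/9 - 5/3 = -5/3 - q/9)
F(w(-6, 2))*I(26) = (-1 + 2*(1 + (-6)**2))*(-5/3 - 1/9*26) = (-1 + 2*(1 + 36))*(-5/3 - 26/9) = (-1 + 2*37)*(-41/9) = (-1 + 74)*(-41/9) = 73*(-41/9) = -2993/9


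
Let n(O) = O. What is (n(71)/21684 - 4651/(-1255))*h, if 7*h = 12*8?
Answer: 807531112/15874495 ≈ 50.870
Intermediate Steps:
h = 96/7 (h = (12*8)/7 = (⅐)*96 = 96/7 ≈ 13.714)
(n(71)/21684 - 4651/(-1255))*h = (71/21684 - 4651/(-1255))*(96/7) = (71*(1/21684) - 4651*(-1/1255))*(96/7) = (71/21684 + 4651/1255)*(96/7) = (100941389/27213420)*(96/7) = 807531112/15874495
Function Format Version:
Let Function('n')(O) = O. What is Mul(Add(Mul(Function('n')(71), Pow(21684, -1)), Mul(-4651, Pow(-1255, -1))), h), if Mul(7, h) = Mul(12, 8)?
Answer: Rational(807531112, 15874495) ≈ 50.870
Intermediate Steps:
h = Rational(96, 7) (h = Mul(Rational(1, 7), Mul(12, 8)) = Mul(Rational(1, 7), 96) = Rational(96, 7) ≈ 13.714)
Mul(Add(Mul(Function('n')(71), Pow(21684, -1)), Mul(-4651, Pow(-1255, -1))), h) = Mul(Add(Mul(71, Pow(21684, -1)), Mul(-4651, Pow(-1255, -1))), Rational(96, 7)) = Mul(Add(Mul(71, Rational(1, 21684)), Mul(-4651, Rational(-1, 1255))), Rational(96, 7)) = Mul(Add(Rational(71, 21684), Rational(4651, 1255)), Rational(96, 7)) = Mul(Rational(100941389, 27213420), Rational(96, 7)) = Rational(807531112, 15874495)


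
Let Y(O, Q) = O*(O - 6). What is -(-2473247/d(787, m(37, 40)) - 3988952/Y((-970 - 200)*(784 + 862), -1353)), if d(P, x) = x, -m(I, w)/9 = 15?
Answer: -8493300181294444/463599278415 ≈ -18320.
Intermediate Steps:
m(I, w) = -135 (m(I, w) = -9*15 = -135)
Y(O, Q) = O*(-6 + O)
-(-2473247/d(787, m(37, 40)) - 3988952/Y((-970 - 200)*(784 + 862), -1353)) = -(-2473247/(-135) - 3988952*1/((-970 - 200)*(-6 + (-970 - 200)*(784 + 862))*(784 + 862))) = -(-2473247*(-1/135) - 3988952*(-1/(1925820*(-6 - 1170*1646)))) = -(2473247/135 - 3988952*(-1/(1925820*(-6 - 1925820)))) = -(2473247/135 - 3988952/((-1925820*(-1925826)))) = -(2473247/135 - 3988952/3708794227320) = -(2473247/135 - 3988952*1/3708794227320) = -(2473247/135 - 498619/463599278415) = -1*8493300181294444/463599278415 = -8493300181294444/463599278415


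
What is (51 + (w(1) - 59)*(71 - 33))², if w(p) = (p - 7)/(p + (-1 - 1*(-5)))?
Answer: 125059489/25 ≈ 5.0024e+6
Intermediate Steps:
w(p) = (-7 + p)/(4 + p) (w(p) = (-7 + p)/(p + (-1 + 5)) = (-7 + p)/(p + 4) = (-7 + p)/(4 + p))
(51 + (w(1) - 59)*(71 - 33))² = (51 + ((-7 + 1)/(4 + 1) - 59)*(71 - 33))² = (51 + (-6/5 - 59)*38)² = (51 - 301/5*38)² = (51 - 11438/5)² = (-11183/5)² = 125059489/25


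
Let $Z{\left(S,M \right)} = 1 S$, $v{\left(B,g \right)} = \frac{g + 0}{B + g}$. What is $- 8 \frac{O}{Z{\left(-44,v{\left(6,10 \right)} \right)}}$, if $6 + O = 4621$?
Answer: $\frac{9230}{11} \approx 839.09$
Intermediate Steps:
$O = 4615$ ($O = -6 + 4621 = 4615$)
$v{\left(B,g \right)} = \frac{g}{B + g}$
$Z{\left(S,M \right)} = S$
$- 8 \frac{O}{Z{\left(-44,v{\left(6,10 \right)} \right)}} = - 8 \frac{4615}{-44} = - 8 \cdot 4615 \left(- \frac{1}{44}\right) = \left(-8\right) \left(- \frac{4615}{44}\right) = \frac{9230}{11}$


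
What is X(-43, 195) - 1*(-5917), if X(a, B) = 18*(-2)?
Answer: 5881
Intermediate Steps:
X(a, B) = -36
X(-43, 195) - 1*(-5917) = -36 - 1*(-5917) = -36 + 5917 = 5881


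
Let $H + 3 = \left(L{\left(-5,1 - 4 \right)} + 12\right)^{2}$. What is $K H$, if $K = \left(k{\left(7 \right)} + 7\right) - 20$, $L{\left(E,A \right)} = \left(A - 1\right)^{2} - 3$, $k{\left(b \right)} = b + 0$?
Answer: $-3732$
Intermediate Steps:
$k{\left(b \right)} = b$
$L{\left(E,A \right)} = -3 + \left(-1 + A\right)^{2}$ ($L{\left(E,A \right)} = \left(-1 + A\right)^{2} - 3 = -3 + \left(-1 + A\right)^{2}$)
$K = -6$ ($K = \left(7 + 7\right) - 20 = 14 - 20 = -6$)
$H = 622$ ($H = -3 + \left(\left(-3 + \left(-1 + \left(1 - 4\right)\right)^{2}\right) + 12\right)^{2} = -3 + \left(\left(-3 + \left(-1 - 3\right)^{2}\right) + 12\right)^{2} = -3 + \left(\left(-3 + \left(-4\right)^{2}\right) + 12\right)^{2} = -3 + \left(\left(-3 + 16\right) + 12\right)^{2} = -3 + \left(13 + 12\right)^{2} = -3 + 25^{2} = -3 + 625 = 622$)
$K H = \left(-6\right) 622 = -3732$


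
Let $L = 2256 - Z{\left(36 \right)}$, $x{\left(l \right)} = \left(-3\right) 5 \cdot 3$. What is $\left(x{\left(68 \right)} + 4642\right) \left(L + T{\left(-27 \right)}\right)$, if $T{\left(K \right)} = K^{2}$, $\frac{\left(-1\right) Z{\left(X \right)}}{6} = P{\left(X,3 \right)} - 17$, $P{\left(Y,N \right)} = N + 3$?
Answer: $13418643$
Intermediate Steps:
$P{\left(Y,N \right)} = 3 + N$
$Z{\left(X \right)} = 66$ ($Z{\left(X \right)} = - 6 \left(\left(3 + 3\right) - 17\right) = - 6 \left(6 - 17\right) = \left(-6\right) \left(-11\right) = 66$)
$x{\left(l \right)} = -45$ ($x{\left(l \right)} = \left(-15\right) 3 = -45$)
$L = 2190$ ($L = 2256 - 66 = 2190$)
$\left(x{\left(68 \right)} + 4642\right) \left(L + T{\left(-27 \right)}\right) = \left(-45 + 4642\right) \left(2190 + \left(-27\right)^{2}\right) = 4597 \left(2190 + 729\right) = 4597 \cdot 2919 = 13418643$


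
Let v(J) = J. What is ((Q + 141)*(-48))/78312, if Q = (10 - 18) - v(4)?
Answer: -258/3263 ≈ -0.079068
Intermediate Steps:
Q = -12 (Q = (10 - 18) - 1*4 = -8 - 4 = -12)
((Q + 141)*(-48))/78312 = ((-12 + 141)*(-48))/78312 = (129*(-48))*(1/78312) = -6192*1/78312 = -258/3263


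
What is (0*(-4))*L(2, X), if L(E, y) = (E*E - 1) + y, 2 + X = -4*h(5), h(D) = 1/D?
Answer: 0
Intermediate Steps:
X = -14/5 (X = -2 - 4/5 = -2 - 4*⅕ = -2 - ⅘ = -14/5 ≈ -2.8000)
L(E, y) = -1 + y + E² (L(E, y) = (E² - 1) + y = (-1 + E²) + y = -1 + y + E²)
(0*(-4))*L(2, X) = (0*(-4))*(-1 - 14/5 + 2²) = 0*(-1 - 14/5 + 4) = 0*(⅕) = 0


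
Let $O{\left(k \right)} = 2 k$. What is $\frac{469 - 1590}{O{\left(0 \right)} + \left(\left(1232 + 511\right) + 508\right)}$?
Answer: $- \frac{1121}{2251} \approx -0.498$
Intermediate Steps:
$\frac{469 - 1590}{O{\left(0 \right)} + \left(\left(1232 + 511\right) + 508\right)} = \frac{469 - 1590}{2 \cdot 0 + \left(\left(1232 + 511\right) + 508\right)} = - \frac{1121}{0 + \left(1743 + 508\right)} = - \frac{1121}{0 + 2251} = - \frac{1121}{2251}$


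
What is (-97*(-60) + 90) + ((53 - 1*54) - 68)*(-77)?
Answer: 11223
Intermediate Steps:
(-97*(-60) + 90) + ((53 - 1*54) - 68)*(-77) = (5820 + 90) + ((53 - 54) - 68)*(-77) = 5910 + (-1 - 68)*(-77) = 5910 - 69*(-77) = 5910 + 5313 = 11223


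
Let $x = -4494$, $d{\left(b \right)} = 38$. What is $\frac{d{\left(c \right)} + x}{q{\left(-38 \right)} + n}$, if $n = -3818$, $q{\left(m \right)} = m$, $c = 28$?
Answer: $\frac{557}{482} \approx 1.1556$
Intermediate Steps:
$\frac{d{\left(c \right)} + x}{q{\left(-38 \right)} + n} = \frac{38 - 4494}{-38 - 3818} = - \frac{4456}{-3856} = \left(-4456\right) \left(- \frac{1}{3856}\right) = \frac{557}{482}$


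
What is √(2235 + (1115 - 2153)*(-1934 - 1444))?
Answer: √3508599 ≈ 1873.1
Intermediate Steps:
√(2235 + (1115 - 2153)*(-1934 - 1444)) = √(2235 - 1038*(-3378)) = √(2235 + 3506364) = √3508599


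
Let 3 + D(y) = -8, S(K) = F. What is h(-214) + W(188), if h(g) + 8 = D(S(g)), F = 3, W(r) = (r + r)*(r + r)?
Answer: 141357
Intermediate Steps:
W(r) = 4*r**2 (W(r) = (2*r)*(2*r) = 4*r**2)
S(K) = 3
D(y) = -11 (D(y) = -3 - 8 = -11)
h(g) = -19 (h(g) = -8 - 11 = -19)
h(-214) + W(188) = -19 + 4*188**2 = -19 + 4*35344 = -19 + 141376 = 141357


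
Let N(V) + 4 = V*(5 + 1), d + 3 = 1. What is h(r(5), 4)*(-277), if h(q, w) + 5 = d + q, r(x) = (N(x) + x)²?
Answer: -264258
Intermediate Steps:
d = -2 (d = -3 + 1 = -2)
N(V) = -4 + 6*V (N(V) = -4 + V*(5 + 1) = -4 + V*6 = -4 + 6*V)
r(x) = (-4 + 7*x)² (r(x) = ((-4 + 6*x) + x)² = (-4 + 7*x)²)
h(q, w) = -7 + q (h(q, w) = -5 + (-2 + q) = -7 + q)
h(r(5), 4)*(-277) = (-7 + (-4 + 7*5)²)*(-277) = (-7 + (-4 + 35)²)*(-277) = (-7 + 31²)*(-277) = (-7 + 961)*(-277) = 954*(-277) = -264258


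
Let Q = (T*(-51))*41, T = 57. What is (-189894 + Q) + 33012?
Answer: -276069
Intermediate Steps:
Q = -119187 (Q = (57*(-51))*41 = -2907*41 = -119187)
(-189894 + Q) + 33012 = (-189894 - 119187) + 33012 = -309081 + 33012 = -276069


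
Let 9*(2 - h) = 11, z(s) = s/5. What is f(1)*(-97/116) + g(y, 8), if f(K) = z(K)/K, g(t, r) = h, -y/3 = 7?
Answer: 3187/5220 ≈ 0.61054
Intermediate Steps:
y = -21 (y = -3*7 = -21)
z(s) = s/5 (z(s) = s*(⅕) = s/5)
h = 7/9 (h = 2 - ⅑*11 = 2 - 11/9 = 7/9 ≈ 0.77778)
g(t, r) = 7/9
f(K) = ⅕ (f(K) = (K/5)/K = ⅕)
f(1)*(-97/116) + g(y, 8) = (-97/116)/5 + 7/9 = (-97*1/116)/5 + 7/9 = (⅕)*(-97/116) + 7/9 = -97/580 + 7/9 = 3187/5220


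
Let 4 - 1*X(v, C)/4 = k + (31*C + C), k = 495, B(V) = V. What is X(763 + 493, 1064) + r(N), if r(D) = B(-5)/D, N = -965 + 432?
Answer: -73637143/533 ≈ -1.3816e+5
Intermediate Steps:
N = -533
X(v, C) = -1964 - 128*C (X(v, C) = 16 - 4*(495 + (31*C + C)) = 16 - 4*(495 + 32*C) = 16 + (-1980 - 128*C) = -1964 - 128*C)
r(D) = -5/D
X(763 + 493, 1064) + r(N) = (-1964 - 128*1064) - 5/(-533) = (-1964 - 136192) - 5*(-1/533) = -138156 + 5/533 = -73637143/533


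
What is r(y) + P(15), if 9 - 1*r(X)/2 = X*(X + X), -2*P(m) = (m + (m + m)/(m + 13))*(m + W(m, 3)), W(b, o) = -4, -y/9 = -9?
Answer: -736803/28 ≈ -26314.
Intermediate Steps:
y = 81 (y = -9*(-9) = 81)
P(m) = -(-4 + m)*(m + 2*m/(13 + m))/2 (P(m) = -(m + (m + m)/(m + 13))*(m - 4)/2 = -(m + (2*m)/(13 + m))*(-4 + m)/2 = -(m + 2*m/(13 + m))*(-4 + m)/2 = -(-4 + m)*(m + 2*m/(13 + m))/2)
r(X) = 18 - 4*X² (r(X) = 18 - 2*X*(X + X) = 18 - 2*X*2*X = 18 - 4*X²)
r(y) + P(15) = (18 - 4*81²) + (½)*15*(60 - 1*15² - 11*15)/(13 + 15) = (18 - 4*6561) + (½)*15*(60 - 1*225 - 165)/28 = (18 - 26244) + (½)*15*(1/28)*(60 - 225 - 165) = -26226 + (½)*15*(1/28)*(-330) = -26226 - 2475/28 = -736803/28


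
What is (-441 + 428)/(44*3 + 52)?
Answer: -13/184 ≈ -0.070652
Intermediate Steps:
(-441 + 428)/(44*3 + 52) = -13/(132 + 52) = -13/184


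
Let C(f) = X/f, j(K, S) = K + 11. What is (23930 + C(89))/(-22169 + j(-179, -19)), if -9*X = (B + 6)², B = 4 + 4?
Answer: -19167734/17891937 ≈ -1.0713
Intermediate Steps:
j(K, S) = 11 + K
B = 8
X = -196/9 (X = -(8 + 6)²/9 = -⅑*14² = -⅑*196 = -196/9 ≈ -21.778)
C(f) = -196/(9*f)
(23930 + C(89))/(-22169 + j(-179, -19)) = (23930 - 196/9/89)/(-22169 + (11 - 179)) = (23930 - 196/9*1/89)/(-22169 - 168) = (23930 - 196/801)/(-22337) = (19167734/801)*(-1/22337) = -19167734/17891937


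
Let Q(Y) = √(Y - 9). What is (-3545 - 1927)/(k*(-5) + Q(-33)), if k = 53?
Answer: 1450080/70267 + 5472*I*√42/70267 ≈ 20.637 + 0.50468*I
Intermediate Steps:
Q(Y) = √(-9 + Y)
(-3545 - 1927)/(k*(-5) + Q(-33)) = (-3545 - 1927)/(53*(-5) + √(-9 - 33)) = -5472/(-265 + √(-42)) = -5472/(-265 + I*√42)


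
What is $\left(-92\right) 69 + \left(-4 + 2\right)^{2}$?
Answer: $-6344$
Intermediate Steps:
$\left(-92\right) 69 + \left(-4 + 2\right)^{2} = -6348 + \left(-2\right)^{2} = -6348 + 4 = -6344$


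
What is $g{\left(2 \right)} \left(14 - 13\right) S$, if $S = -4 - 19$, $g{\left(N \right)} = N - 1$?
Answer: $-23$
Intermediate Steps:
$g{\left(N \right)} = -1 + N$ ($g{\left(N \right)} = N - 1 = -1 + N$)
$S = -23$ ($S = -4 - 19 = -23$)
$g{\left(2 \right)} \left(14 - 13\right) S = \left(-1 + 2\right) \left(14 - 13\right) \left(-23\right) = 1 \cdot 1 \left(-23\right) = 1 \left(-23\right) = -23$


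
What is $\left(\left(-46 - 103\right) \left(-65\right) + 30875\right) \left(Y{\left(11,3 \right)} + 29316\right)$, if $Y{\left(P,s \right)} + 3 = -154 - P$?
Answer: $1182242880$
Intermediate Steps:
$Y{\left(P,s \right)} = -157 - P$ ($Y{\left(P,s \right)} = -3 - \left(154 + P\right) = -157 - P$)
$\left(\left(-46 - 103\right) \left(-65\right) + 30875\right) \left(Y{\left(11,3 \right)} + 29316\right) = \left(\left(-46 - 103\right) \left(-65\right) + 30875\right) \left(\left(-157 - 11\right) + 29316\right) = \left(\left(-149\right) \left(-65\right) + 30875\right) \left(\left(-157 - 11\right) + 29316\right) = \left(9685 + 30875\right) \left(-168 + 29316\right) = 40560 \cdot 29148 = 1182242880$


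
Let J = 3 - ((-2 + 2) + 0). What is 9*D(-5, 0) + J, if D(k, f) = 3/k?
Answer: -12/5 ≈ -2.4000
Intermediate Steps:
J = 3 (J = 3 - (0 + 0) = 3 - 1*0 = 3 + 0 = 3)
9*D(-5, 0) + J = 9*(3/(-5)) + 3 = 9*(3*(-⅕)) + 3 = 9*(-⅗) + 3 = -27/5 + 3 = -12/5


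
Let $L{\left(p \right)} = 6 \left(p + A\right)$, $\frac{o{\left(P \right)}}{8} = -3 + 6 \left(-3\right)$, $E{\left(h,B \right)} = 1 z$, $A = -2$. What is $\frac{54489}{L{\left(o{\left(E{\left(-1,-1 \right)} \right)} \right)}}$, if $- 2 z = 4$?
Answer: $- \frac{18163}{340} \approx -53.421$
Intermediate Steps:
$z = -2$ ($z = \left(- \frac{1}{2}\right) 4 = -2$)
$E{\left(h,B \right)} = -2$ ($E{\left(h,B \right)} = 1 \left(-2\right) = -2$)
$o{\left(P \right)} = -168$ ($o{\left(P \right)} = 8 \left(-3 + 6 \left(-3\right)\right) = 8 \left(-3 - 18\right) = 8 \left(-21\right) = -168$)
$L{\left(p \right)} = -12 + 6 p$ ($L{\left(p \right)} = 6 \left(p - 2\right) = 6 \left(-2 + p\right) = -12 + 6 p$)
$\frac{54489}{L{\left(o{\left(E{\left(-1,-1 \right)} \right)} \right)}} = \frac{54489}{-12 + 6 \left(-168\right)} = \frac{54489}{-12 - 1008} = \frac{54489}{-1020} = 54489 \left(- \frac{1}{1020}\right) = - \frac{18163}{340}$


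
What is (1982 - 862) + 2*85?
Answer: 1290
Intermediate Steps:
(1982 - 862) + 2*85 = 1120 + 170 = 1290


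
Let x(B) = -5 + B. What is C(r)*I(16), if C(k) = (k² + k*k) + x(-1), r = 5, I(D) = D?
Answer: 704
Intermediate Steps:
C(k) = -6 + 2*k² (C(k) = (k² + k*k) + (-5 - 1) = (k² + k²) - 6 = 2*k² - 6 = -6 + 2*k²)
C(r)*I(16) = (-6 + 2*5²)*16 = (-6 + 2*25)*16 = (-6 + 50)*16 = 44*16 = 704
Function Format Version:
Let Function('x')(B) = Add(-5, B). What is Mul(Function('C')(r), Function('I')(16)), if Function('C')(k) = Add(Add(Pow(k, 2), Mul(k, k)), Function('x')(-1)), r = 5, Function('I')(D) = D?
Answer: 704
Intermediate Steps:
Function('C')(k) = Add(-6, Mul(2, Pow(k, 2))) (Function('C')(k) = Add(Add(Pow(k, 2), Mul(k, k)), Add(-5, -1)) = Add(Add(Pow(k, 2), Pow(k, 2)), -6) = Add(Mul(2, Pow(k, 2)), -6) = Add(-6, Mul(2, Pow(k, 2))))
Mul(Function('C')(r), Function('I')(16)) = Mul(Add(-6, Mul(2, Pow(5, 2))), 16) = Mul(Add(-6, Mul(2, 25)), 16) = Mul(Add(-6, 50), 16) = Mul(44, 16) = 704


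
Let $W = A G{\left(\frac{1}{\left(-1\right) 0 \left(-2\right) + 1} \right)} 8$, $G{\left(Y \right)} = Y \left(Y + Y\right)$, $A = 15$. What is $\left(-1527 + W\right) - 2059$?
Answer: $-3346$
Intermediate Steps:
$G{\left(Y \right)} = 2 Y^{2}$ ($G{\left(Y \right)} = Y 2 Y = 2 Y^{2}$)
$W = 240$ ($W = 15 \cdot 2 \left(\frac{1}{\left(-1\right) 0 \left(-2\right) + 1}\right)^{2} \cdot 8 = 15 \cdot 2 \left(\frac{1}{0 \left(-2\right) + 1}\right)^{2} \cdot 8 = 15 \cdot 2 \left(\frac{1}{0 + 1}\right)^{2} \cdot 8 = 15 \cdot 2 \left(1^{-1}\right)^{2} \cdot 8 = 15 \cdot 2 \cdot 1^{2} \cdot 8 = 15 \cdot 2 \cdot 1 \cdot 8 = 15 \cdot 2 \cdot 8 = 30 \cdot 8 = 240$)
$\left(-1527 + W\right) - 2059 = \left(-1527 + 240\right) - 2059 = -1287 - 2059 = -3346$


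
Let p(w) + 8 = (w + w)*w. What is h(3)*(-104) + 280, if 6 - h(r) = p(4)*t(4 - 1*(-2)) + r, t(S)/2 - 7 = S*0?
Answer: 34912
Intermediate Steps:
t(S) = 14 (t(S) = 14 + 2*(S*0) = 14 + 2*0 = 14 + 0 = 14)
p(w) = -8 + 2*w**2 (p(w) = -8 + (w + w)*w = -8 + (2*w)*w = -8 + 2*w**2)
h(r) = -330 - r (h(r) = 6 - ((-8 + 2*4**2)*14 + r) = 6 - ((-8 + 2*16)*14 + r) = 6 - ((-8 + 32)*14 + r) = 6 - (24*14 + r) = 6 - (336 + r) = 6 + (-336 - r) = -330 - r)
h(3)*(-104) + 280 = (-330 - 1*3)*(-104) + 280 = (-330 - 3)*(-104) + 280 = -333*(-104) + 280 = 34632 + 280 = 34912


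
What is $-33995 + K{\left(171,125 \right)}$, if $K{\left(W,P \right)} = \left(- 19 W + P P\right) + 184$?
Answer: $-21435$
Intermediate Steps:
$K{\left(W,P \right)} = 184 + P^{2} - 19 W$ ($K{\left(W,P \right)} = \left(- 19 W + P^{2}\right) + 184 = \left(P^{2} - 19 W\right) + 184 = 184 + P^{2} - 19 W$)
$-33995 + K{\left(171,125 \right)} = -33995 + \left(184 + 125^{2} - 3249\right) = -33995 + \left(184 + 15625 - 3249\right) = -33995 + 12560 = -21435$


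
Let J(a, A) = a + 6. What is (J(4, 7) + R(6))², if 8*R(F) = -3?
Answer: 5929/64 ≈ 92.641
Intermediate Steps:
R(F) = -3/8 (R(F) = (⅛)*(-3) = -3/8)
J(a, A) = 6 + a
(J(4, 7) + R(6))² = ((6 + 4) - 3/8)² = (10 - 3/8)² = (77/8)² = 5929/64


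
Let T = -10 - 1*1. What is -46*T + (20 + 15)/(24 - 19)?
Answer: 513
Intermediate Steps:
T = -11 (T = -10 - 1 = -11)
-46*T + (20 + 15)/(24 - 19) = -46*(-11) + (20 + 15)/(24 - 19) = 506 + 35/5 = 506 + 35*(⅕) = 506 + 7 = 513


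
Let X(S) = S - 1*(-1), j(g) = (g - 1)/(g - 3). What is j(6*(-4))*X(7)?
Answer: 200/27 ≈ 7.4074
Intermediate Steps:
j(g) = (-1 + g)/(-3 + g)
X(S) = 1 + S (X(S) = S + 1 = 1 + S)
j(6*(-4))*X(7) = ((-1 + 6*(-4))/(-3 + 6*(-4)))*(1 + 7) = ((-1 - 24)/(-3 - 24))*8 = (-25/(-27))*8 = -1/27*(-25)*8 = (25/27)*8 = 200/27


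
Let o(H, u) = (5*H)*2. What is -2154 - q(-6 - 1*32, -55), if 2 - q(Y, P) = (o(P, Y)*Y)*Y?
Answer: -796356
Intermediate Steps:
o(H, u) = 10*H
q(Y, P) = 2 - 10*P*Y² (q(Y, P) = 2 - (10*P)*Y*Y = 2 - 10*P*Y*Y = 2 - 10*P*Y²)
-2154 - q(-6 - 1*32, -55) = -2154 - (2 - 10*(-55)*(-6 - 1*32)²) = -2154 - (2 - 10*(-55)*(-6 - 32)²) = -2154 - (2 - 10*(-55)*(-38)²) = -2154 - (2 - 10*(-55)*1444) = -2154 - (2 + 794200) = -2154 - 1*794202 = -2154 - 794202 = -796356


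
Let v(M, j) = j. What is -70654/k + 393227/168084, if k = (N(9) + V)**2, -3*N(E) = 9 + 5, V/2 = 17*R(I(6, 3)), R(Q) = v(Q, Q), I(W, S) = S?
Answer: -9169269437/1791439272 ≈ -5.1184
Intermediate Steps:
R(Q) = Q
V = 102 (V = 2*(17*3) = 2*51 = 102)
N(E) = -14/3 (N(E) = -(9 + 5)/3 = -1/3*14 = -14/3)
k = 85264/9 (k = (-14/3 + 102)**2 = (292/3)**2 = 85264/9 ≈ 9473.8)
-70654/k + 393227/168084 = -70654/85264/9 + 393227/168084 = -70654*9/85264 + 393227*(1/168084) = -317943/42632 + 393227/168084 = -9169269437/1791439272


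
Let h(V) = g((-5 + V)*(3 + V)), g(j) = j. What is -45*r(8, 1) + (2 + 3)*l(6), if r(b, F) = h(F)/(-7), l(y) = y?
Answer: -510/7 ≈ -72.857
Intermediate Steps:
h(V) = (-5 + V)*(3 + V)
r(b, F) = 15/7 - F²/7 + 2*F/7 (r(b, F) = (-15 + F² - 2*F)/(-7) = (-15 + F² - 2*F)*(-⅐) = 15/7 - F²/7 + 2*F/7)
-45*r(8, 1) + (2 + 3)*l(6) = -45*(15/7 - ⅐*1² + (2/7)*1) + (2 + 3)*6 = -45*(15/7 - ⅐*1 + 2/7) + 5*6 = -45*(15/7 - ⅐ + 2/7) + 30 = -45*16/7 + 30 = -720/7 + 30 = -510/7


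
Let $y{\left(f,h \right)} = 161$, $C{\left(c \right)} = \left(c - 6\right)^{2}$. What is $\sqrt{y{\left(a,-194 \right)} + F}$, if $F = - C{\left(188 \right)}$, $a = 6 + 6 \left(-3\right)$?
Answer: $i \sqrt{32963} \approx 181.56 i$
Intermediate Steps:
$C{\left(c \right)} = \left(-6 + c\right)^{2}$
$a = -12$ ($a = 6 - 18 = -12$)
$F = -33124$ ($F = - \left(-6 + 188\right)^{2} = - 182^{2} = \left(-1\right) 33124 = -33124$)
$\sqrt{y{\left(a,-194 \right)} + F} = \sqrt{161 - 33124} = \sqrt{-32963} = i \sqrt{32963}$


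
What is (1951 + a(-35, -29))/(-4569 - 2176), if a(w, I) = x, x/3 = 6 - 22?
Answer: -1903/6745 ≈ -0.28214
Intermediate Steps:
x = -48 (x = 3*(6 - 22) = 3*(-16) = -48)
a(w, I) = -48
(1951 + a(-35, -29))/(-4569 - 2176) = (1951 - 48)/(-4569 - 2176) = 1903/(-6745) = 1903*(-1/6745) = -1903/6745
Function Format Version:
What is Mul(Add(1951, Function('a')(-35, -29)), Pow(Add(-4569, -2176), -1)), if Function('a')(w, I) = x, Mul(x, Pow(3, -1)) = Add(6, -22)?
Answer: Rational(-1903, 6745) ≈ -0.28214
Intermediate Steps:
x = -48 (x = Mul(3, Add(6, -22)) = Mul(3, -16) = -48)
Function('a')(w, I) = -48
Mul(Add(1951, Function('a')(-35, -29)), Pow(Add(-4569, -2176), -1)) = Mul(Add(1951, -48), Pow(Add(-4569, -2176), -1)) = Mul(1903, Pow(-6745, -1)) = Mul(1903, Rational(-1, 6745)) = Rational(-1903, 6745)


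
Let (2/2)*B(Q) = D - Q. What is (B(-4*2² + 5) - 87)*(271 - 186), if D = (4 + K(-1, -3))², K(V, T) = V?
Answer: -5695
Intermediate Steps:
D = 9 (D = (4 - 1)² = 3² = 9)
B(Q) = 9 - Q
(B(-4*2² + 5) - 87)*(271 - 186) = ((9 - (-4*2² + 5)) - 87)*(271 - 186) = ((9 - (-4*4 + 5)) - 87)*85 = ((9 - (-16 + 5)) - 87)*85 = ((9 - 1*(-11)) - 87)*85 = ((9 + 11) - 87)*85 = (20 - 87)*85 = -67*85 = -5695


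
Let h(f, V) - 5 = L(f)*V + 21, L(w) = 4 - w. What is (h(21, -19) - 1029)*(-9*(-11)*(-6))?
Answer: 403920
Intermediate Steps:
h(f, V) = 26 + V*(4 - f) (h(f, V) = 5 + ((4 - f)*V + 21) = 5 + (V*(4 - f) + 21) = 5 + (21 + V*(4 - f)) = 26 + V*(4 - f))
(h(21, -19) - 1029)*(-9*(-11)*(-6)) = ((26 - 1*(-19)*(-4 + 21)) - 1029)*(-9*(-11)*(-6)) = ((26 - 1*(-19)*17) - 1029)*(99*(-6)) = ((26 + 323) - 1029)*(-594) = (349 - 1029)*(-594) = -680*(-594) = 403920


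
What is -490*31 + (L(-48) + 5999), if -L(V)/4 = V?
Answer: -8999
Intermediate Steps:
L(V) = -4*V
-490*31 + (L(-48) + 5999) = -490*31 + (-4*(-48) + 5999) = -15190 + (192 + 5999) = -15190 + 6191 = -8999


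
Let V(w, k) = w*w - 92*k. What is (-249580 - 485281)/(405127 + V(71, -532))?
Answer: -734861/459112 ≈ -1.6006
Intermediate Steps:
V(w, k) = w**2 - 92*k
(-249580 - 485281)/(405127 + V(71, -532)) = (-249580 - 485281)/(405127 + (71**2 - 92*(-532))) = -734861/(405127 + (5041 + 48944)) = -734861/(405127 + 53985) = -734861/459112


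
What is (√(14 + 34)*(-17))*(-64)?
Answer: 4352*√3 ≈ 7537.9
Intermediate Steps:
(√(14 + 34)*(-17))*(-64) = (√48*(-17))*(-64) = ((4*√3)*(-17))*(-64) = -68*√3*(-64) = 4352*√3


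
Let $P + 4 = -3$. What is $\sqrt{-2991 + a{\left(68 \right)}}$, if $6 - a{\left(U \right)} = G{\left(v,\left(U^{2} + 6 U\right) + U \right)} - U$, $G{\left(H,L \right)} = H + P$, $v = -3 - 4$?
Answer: $i \sqrt{2903} \approx 53.88 i$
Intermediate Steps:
$P = -7$ ($P = -4 - 3 = -7$)
$v = -7$
$G{\left(H,L \right)} = -7 + H$ ($G{\left(H,L \right)} = H - 7 = -7 + H$)
$a{\left(U \right)} = 20 + U$ ($a{\left(U \right)} = 6 - \left(\left(-7 - 7\right) - U\right) = 6 - \left(-14 - U\right) = 6 + \left(14 + U\right) = 20 + U$)
$\sqrt{-2991 + a{\left(68 \right)}} = \sqrt{-2991 + \left(20 + 68\right)} = \sqrt{-2991 + 88} = \sqrt{-2903} = i \sqrt{2903}$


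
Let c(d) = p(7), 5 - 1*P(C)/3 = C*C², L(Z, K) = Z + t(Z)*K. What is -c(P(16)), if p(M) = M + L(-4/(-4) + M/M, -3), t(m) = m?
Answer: -3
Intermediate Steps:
L(Z, K) = Z + K*Z (L(Z, K) = Z + Z*K = Z + K*Z)
P(C) = 15 - 3*C³ (P(C) = 15 - 3*C*C² = 15 - 3*C³)
p(M) = -4 + M (p(M) = M + (-4/(-4) + M/M)*(1 - 3) = M + (-4*(-¼) + 1)*(-2) = M + (1 + 1)*(-2) = M + 2*(-2) = M - 4 = -4 + M)
c(d) = 3 (c(d) = -4 + 7 = 3)
-c(P(16)) = -1*3 = -3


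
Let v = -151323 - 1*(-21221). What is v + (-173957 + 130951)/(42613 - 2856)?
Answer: -5172508220/39757 ≈ -1.3010e+5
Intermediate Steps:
v = -130102 (v = -151323 + 21221 = -130102)
v + (-173957 + 130951)/(42613 - 2856) = -130102 + (-173957 + 130951)/(42613 - 2856) = -130102 - 43006/39757 = -5172508220/39757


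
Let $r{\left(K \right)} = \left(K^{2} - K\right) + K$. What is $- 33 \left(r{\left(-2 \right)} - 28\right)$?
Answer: $792$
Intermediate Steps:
$r{\left(K \right)} = K^{2}$
$- 33 \left(r{\left(-2 \right)} - 28\right) = - 33 \left(\left(-2\right)^{2} - 28\right) = - 33 \left(4 - 28\right) = \left(-33\right) \left(-24\right) = 792$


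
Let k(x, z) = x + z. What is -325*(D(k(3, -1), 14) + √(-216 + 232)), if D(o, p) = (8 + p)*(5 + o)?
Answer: -51350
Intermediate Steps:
D(o, p) = (5 + o)*(8 + p)
-325*(D(k(3, -1), 14) + √(-216 + 232)) = -325*((40 + 5*14 + 8*(3 - 1) + (3 - 1)*14) + √(-216 + 232)) = -325*((40 + 70 + 8*2 + 2*14) + √16) = -325*((40 + 70 + 16 + 28) + 4) = -325*(154 + 4) = -325*158 = -51350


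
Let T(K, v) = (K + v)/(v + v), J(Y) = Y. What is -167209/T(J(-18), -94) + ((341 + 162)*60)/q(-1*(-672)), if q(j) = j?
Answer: -15715131/56 ≈ -2.8063e+5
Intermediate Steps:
T(K, v) = (K + v)/(2*v) (T(K, v) = (K + v)/((2*v)) = (K + v)*(1/(2*v)) = (K + v)/(2*v))
-167209/T(J(-18), -94) + ((341 + 162)*60)/q(-1*(-672)) = -167209*(-188/(-18 - 94)) + ((341 + 162)*60)/((-1*(-672))) = -167209/((½)*(-1/94)*(-112)) + (503*60)/672 = -167209/28/47 + 30180*(1/672) = -167209*47/28 + 2515/56 = -1122689/4 + 2515/56 = -15715131/56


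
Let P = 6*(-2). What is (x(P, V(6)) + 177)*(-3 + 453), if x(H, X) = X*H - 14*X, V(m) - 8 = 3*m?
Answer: -224550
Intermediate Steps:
V(m) = 8 + 3*m
P = -12
x(H, X) = -14*X + H*X (x(H, X) = H*X - 14*X = -14*X + H*X)
(x(P, V(6)) + 177)*(-3 + 453) = ((8 + 3*6)*(-14 - 12) + 177)*(-3 + 453) = ((8 + 18)*(-26) + 177)*450 = (26*(-26) + 177)*450 = (-676 + 177)*450 = -499*450 = -224550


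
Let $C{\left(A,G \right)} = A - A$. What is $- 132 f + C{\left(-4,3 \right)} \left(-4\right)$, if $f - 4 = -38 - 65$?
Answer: $13068$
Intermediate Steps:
$C{\left(A,G \right)} = 0$
$f = -99$ ($f = 4 - 103 = -99$)
$- 132 f + C{\left(-4,3 \right)} \left(-4\right) = \left(-132\right) \left(-99\right) + 0 \left(-4\right) = 13068 + 0 = 13068$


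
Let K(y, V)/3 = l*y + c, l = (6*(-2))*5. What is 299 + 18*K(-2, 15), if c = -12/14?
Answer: 47129/7 ≈ 6732.7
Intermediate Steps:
l = -60 (l = -12*5 = -60)
c = -6/7 (c = -12*1/14 = -6/7 ≈ -0.85714)
K(y, V) = -18/7 - 180*y (K(y, V) = 3*(-60*y - 6/7) = 3*(-6/7 - 60*y) = -18/7 - 180*y)
299 + 18*K(-2, 15) = 299 + 18*(-18/7 - 180*(-2)) = 299 + 18*(-18/7 + 360) = 299 + 18*(2502/7) = 299 + 45036/7 = 47129/7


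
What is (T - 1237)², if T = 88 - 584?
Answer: 3003289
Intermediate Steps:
T = -496
(T - 1237)² = (-496 - 1237)² = (-1733)² = 3003289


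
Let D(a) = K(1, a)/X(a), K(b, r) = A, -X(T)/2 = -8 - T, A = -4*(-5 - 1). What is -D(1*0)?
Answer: -3/2 ≈ -1.5000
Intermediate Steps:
A = 24 (A = -4*(-6) = 24)
X(T) = 16 + 2*T (X(T) = -2*(-8 - T) = 16 + 2*T)
K(b, r) = 24
D(a) = 24/(16 + 2*a)
-D(1*0) = -12/(8 + 1*0) = -12/(8 + 0) = -12/8 = -1*3/2 = -3/2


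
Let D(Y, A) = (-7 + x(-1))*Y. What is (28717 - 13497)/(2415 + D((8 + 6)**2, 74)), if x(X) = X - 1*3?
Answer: 15220/259 ≈ 58.764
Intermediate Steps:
x(X) = -3 + X (x(X) = X - 3 = -3 + X)
D(Y, A) = -11*Y (D(Y, A) = (-7 + (-3 - 1))*Y = (-7 - 4)*Y = -11*Y)
(28717 - 13497)/(2415 + D((8 + 6)**2, 74)) = (28717 - 13497)/(2415 - 11*(8 + 6)**2) = 15220/(2415 - 11*14**2) = 15220/(2415 - 11*196) = 15220/(2415 - 2156) = 15220/259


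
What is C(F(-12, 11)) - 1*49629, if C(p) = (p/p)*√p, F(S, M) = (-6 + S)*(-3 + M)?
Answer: -49629 + 12*I ≈ -49629.0 + 12.0*I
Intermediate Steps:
C(p) = √p (C(p) = 1*√p = √p)
C(F(-12, 11)) - 1*49629 = √(18 - 6*11 - 3*(-12) + 11*(-12)) - 1*49629 = √(18 - 66 + 36 - 132) - 49629 = √(-144) - 49629 = 12*I - 49629 = -49629 + 12*I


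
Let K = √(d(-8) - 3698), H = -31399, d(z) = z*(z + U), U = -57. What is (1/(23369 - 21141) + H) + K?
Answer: -69956971/2228 + I*√3178 ≈ -31399.0 + 56.374*I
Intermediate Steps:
d(z) = z*(-57 + z) (d(z) = z*(z - 57) = z*(-57 + z))
K = I*√3178 (K = √(-8*(-57 - 8) - 3698) = √(-8*(-65) - 3698) = √(520 - 3698) = √(-3178) = I*√3178 ≈ 56.374*I)
(1/(23369 - 21141) + H) + K = (1/(23369 - 21141) - 31399) + I*√3178 = (1/2228 - 31399) + I*√3178 = -69956971/2228 + I*√3178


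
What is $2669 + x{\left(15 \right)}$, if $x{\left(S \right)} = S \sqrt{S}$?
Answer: $2669 + 15 \sqrt{15} \approx 2727.1$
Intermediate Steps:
$x{\left(S \right)} = S^{\frac{3}{2}}$
$2669 + x{\left(15 \right)} = 2669 + 15^{\frac{3}{2}} = 2669 + 15 \sqrt{15}$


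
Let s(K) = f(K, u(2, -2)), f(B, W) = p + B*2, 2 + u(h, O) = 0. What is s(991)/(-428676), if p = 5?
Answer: -1987/428676 ≈ -0.0046352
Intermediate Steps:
u(h, O) = -2 (u(h, O) = -2 + 0 = -2)
f(B, W) = 5 + 2*B (f(B, W) = 5 + B*2 = 5 + 2*B)
s(K) = 5 + 2*K
s(991)/(-428676) = (5 + 2*991)/(-428676) = (5 + 1982)*(-1/428676) = 1987*(-1/428676) = -1987/428676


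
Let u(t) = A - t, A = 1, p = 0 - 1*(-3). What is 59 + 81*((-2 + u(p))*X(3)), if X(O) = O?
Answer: -913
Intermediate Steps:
p = 3 (p = 0 + 3 = 3)
u(t) = 1 - t
59 + 81*((-2 + u(p))*X(3)) = 59 + 81*((-2 + (1 - 1*3))*3) = 59 + 81*((-2 + (1 - 3))*3) = 59 + 81*((-2 - 2)*3) = 59 + 81*(-4*3) = 59 + 81*(-12) = 59 - 972 = -913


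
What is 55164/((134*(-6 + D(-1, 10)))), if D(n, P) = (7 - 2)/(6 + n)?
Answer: -27582/335 ≈ -82.334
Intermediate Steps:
D(n, P) = 5/(6 + n)
55164/((134*(-6 + D(-1, 10)))) = 55164/((134*(-6 + 5/(6 - 1)))) = 55164/((134*(-6 + 5/5))) = 55164/((134*(-6 + 5*(1/5)))) = 55164/((134*(-6 + 1))) = 55164/((134*(-5))) = 55164/(-670) = 55164*(-1/670) = -27582/335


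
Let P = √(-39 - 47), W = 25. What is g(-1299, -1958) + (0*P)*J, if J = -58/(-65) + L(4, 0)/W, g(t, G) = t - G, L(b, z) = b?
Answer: 659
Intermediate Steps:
P = I*√86 (P = √(-86) = I*√86 ≈ 9.2736*I)
J = 342/325 (J = -58/(-65) + 4/25 = -58*(-1/65) + 4*(1/25) = 58/65 + 4/25 = 342/325 ≈ 1.0523)
g(-1299, -1958) + (0*P)*J = (-1299 - 1*(-1958)) + (0*(I*√86))*(342/325) = (-1299 + 1958) + 0*(342/325) = 659 + 0 = 659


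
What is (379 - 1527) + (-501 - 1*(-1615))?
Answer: -34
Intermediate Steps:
(379 - 1527) + (-501 - 1*(-1615)) = -1148 + (-501 + 1615) = -1148 + 1114 = -34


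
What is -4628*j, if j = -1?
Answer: 4628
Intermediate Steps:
-4628*j = -4628*(-1) = -356*(-13) = 4628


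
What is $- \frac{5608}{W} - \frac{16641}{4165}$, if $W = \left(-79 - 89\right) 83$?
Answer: $- \frac{3726514}{1037085} \approx -3.5933$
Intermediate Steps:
$W = -13944$ ($W = \left(-168\right) 83 = -13944$)
$- \frac{5608}{W} - \frac{16641}{4165} = - \frac{5608}{-13944} - \frac{16641}{4165} = \left(-5608\right) \left(- \frac{1}{13944}\right) - \frac{16641}{4165} = \frac{701}{1743} - \frac{16641}{4165} = - \frac{3726514}{1037085}$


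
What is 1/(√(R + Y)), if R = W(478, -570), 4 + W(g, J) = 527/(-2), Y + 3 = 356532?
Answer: √1425046/712523 ≈ 0.0016754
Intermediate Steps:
Y = 356529 (Y = -3 + 356532 = 356529)
W(g, J) = -535/2 (W(g, J) = -4 + 527/(-2) = -4 + 527*(-½) = -4 - 527/2 = -535/2)
R = -535/2 ≈ -267.50
1/(√(R + Y)) = 1/(√(-535/2 + 356529)) = 1/(√(712523/2)) = 1/(√1425046/2) = √1425046/712523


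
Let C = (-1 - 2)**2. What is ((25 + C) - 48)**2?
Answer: 196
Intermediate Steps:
C = 9 (C = (-3)**2 = 9)
((25 + C) - 48)**2 = ((25 + 9) - 48)**2 = (34 - 48)**2 = (-14)**2 = 196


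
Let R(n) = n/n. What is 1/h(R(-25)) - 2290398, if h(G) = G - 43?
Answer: -96196717/42 ≈ -2.2904e+6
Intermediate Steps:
R(n) = 1
h(G) = -43 + G
1/h(R(-25)) - 2290398 = 1/(-43 + 1) - 2290398 = 1/(-42) - 2290398 = -1/42 - 2290398 = -96196717/42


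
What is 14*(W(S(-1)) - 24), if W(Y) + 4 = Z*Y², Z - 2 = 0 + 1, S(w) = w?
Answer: -350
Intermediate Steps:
Z = 3 (Z = 2 + (0 + 1) = 2 + 1 = 3)
W(Y) = -4 + 3*Y²
14*(W(S(-1)) - 24) = 14*((-4 + 3*(-1)²) - 24) = 14*((-4 + 3*1) - 24) = 14*((-4 + 3) - 24) = 14*(-1 - 24) = 14*(-25) = -350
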